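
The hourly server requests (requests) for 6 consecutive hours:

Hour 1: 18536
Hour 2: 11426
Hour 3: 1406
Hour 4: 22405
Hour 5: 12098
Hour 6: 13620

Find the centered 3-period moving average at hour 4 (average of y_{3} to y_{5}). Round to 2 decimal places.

11969.67

Sum of periods 3–5: 1406 + 22405 + 12098 = 35909
Divide by 3: 35909 / 3 = 11969.67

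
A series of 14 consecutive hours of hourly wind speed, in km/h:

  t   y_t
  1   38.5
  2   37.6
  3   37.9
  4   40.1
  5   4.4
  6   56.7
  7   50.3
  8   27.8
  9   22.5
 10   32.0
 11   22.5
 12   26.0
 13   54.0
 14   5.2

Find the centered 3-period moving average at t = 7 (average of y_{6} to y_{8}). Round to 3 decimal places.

44.933

Sum of periods 6–8: 56.7 + 50.3 + 27.8 = 134.8
Divide by 3: 134.8 / 3 = 44.933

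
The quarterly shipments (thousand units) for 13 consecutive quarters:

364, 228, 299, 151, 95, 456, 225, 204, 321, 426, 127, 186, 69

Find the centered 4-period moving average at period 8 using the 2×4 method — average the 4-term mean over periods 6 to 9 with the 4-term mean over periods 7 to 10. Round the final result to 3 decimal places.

297.750

Sum over 6–9: 456 + 225 + 204 + 321 = 1206
Sum over 7–10: 225 + 204 + 321 + 426 = 1176
CMA at t=8 = (1206 + 1176) / (2·4) = 2382 / 8 = 297.750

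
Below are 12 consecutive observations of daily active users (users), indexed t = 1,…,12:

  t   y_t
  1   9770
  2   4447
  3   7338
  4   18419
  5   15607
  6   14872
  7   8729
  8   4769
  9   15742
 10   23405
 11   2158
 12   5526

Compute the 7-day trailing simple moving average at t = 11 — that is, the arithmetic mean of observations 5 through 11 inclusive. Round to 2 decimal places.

12183.14

Sum of periods 5–11: 15607 + 14872 + 8729 + 4769 + 15742 + 23405 + 2158 = 85282
Divide by 7: 85282 / 7 = 12183.14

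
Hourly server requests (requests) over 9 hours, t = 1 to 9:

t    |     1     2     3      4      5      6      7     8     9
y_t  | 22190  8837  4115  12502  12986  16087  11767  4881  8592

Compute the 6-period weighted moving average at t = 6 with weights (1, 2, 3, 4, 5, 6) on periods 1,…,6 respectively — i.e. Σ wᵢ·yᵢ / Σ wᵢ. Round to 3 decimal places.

12555.667

Weighted sum: 1·22190 + 2·8837 + 3·4115 + 4·12502 + 5·12986 + 6·16087 = 22190 + 17674 + 12345 + 50008 + 64930 + 96522 = 263669
Weight total: 1 + 2 + 3 + 4 + 5 + 6 = 21
WMA = 263669 / 21 = 12555.667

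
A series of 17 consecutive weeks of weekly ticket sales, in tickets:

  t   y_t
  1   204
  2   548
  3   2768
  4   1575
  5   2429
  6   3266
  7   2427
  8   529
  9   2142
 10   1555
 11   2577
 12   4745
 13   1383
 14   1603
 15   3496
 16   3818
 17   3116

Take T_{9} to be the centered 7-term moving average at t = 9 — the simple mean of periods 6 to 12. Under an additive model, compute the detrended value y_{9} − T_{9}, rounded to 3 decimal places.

Trend T_9 = (3266 + 2427 + 529 + 2142 + 1555 + 2577 + 4745) / 7 = 17241/7 = 2463.00000
Detrended value: 2142 − 2463.00000 = -321.000

-321.000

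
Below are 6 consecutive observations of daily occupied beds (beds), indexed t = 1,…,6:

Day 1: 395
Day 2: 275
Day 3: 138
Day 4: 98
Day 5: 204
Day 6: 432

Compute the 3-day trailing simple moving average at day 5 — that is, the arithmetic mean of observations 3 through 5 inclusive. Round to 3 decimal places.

146.667

Sum of periods 3–5: 138 + 98 + 204 = 440
Divide by 3: 440 / 3 = 146.667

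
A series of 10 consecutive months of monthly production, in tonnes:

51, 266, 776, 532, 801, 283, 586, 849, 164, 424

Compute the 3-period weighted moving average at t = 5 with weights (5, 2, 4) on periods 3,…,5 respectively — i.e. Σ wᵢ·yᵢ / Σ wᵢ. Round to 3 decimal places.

740.727

Weighted sum: 5·776 + 2·532 + 4·801 = 3880 + 1064 + 3204 = 8148
Weight total: 5 + 2 + 4 = 11
WMA = 8148 / 11 = 740.727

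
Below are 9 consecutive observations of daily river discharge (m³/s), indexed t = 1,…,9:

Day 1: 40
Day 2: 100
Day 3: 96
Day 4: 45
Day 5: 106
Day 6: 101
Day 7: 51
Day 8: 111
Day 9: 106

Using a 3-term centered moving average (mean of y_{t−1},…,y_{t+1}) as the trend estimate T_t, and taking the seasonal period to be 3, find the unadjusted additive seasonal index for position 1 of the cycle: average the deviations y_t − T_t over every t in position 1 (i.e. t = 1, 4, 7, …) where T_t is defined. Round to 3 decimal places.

Season position 1 occurs at t = 4, 7 (where T_t is defined).
t=4: T_4 = 82.33333; y_4 − T_4 = 45 − 82.33333 = -37.33333
t=7: T_7 = 87.66667; y_7 − T_7 = 51 − 87.66667 = -36.66667
Mean deviation: (-37.33333 + -36.66667) / 2 = -37.000

-37.000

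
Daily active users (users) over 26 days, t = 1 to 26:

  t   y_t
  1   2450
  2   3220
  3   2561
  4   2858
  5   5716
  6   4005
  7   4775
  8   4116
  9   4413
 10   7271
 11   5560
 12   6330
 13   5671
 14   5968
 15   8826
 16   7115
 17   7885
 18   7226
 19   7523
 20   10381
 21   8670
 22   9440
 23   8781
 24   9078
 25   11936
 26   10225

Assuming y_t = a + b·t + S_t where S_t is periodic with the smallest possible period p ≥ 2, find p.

5

First differences y_{t+1} − y_t: 770, -659, 297, 2858, -1711, 770, -659, 297, 2858, -1711, 770, -659, …
The difference pattern repeats every 5 terms and not for any smaller step, so p = 5.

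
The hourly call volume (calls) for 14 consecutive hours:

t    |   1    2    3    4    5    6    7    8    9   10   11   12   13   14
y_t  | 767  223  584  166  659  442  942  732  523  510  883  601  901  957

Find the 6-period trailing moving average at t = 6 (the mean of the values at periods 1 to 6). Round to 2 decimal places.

Sum of periods 1–6: 767 + 223 + 584 + 166 + 659 + 442 = 2841
Divide by 6: 2841 / 6 = 473.50

473.50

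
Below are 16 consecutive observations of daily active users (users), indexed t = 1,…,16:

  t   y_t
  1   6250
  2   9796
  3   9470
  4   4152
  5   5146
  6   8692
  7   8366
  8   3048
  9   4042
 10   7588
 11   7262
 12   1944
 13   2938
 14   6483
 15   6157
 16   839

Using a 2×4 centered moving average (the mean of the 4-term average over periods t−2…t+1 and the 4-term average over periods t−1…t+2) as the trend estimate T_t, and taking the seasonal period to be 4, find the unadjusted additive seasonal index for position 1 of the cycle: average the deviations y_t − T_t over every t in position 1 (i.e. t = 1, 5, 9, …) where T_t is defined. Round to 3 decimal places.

-1580.875

Season position 1 occurs at t = 5, 9, 13 (where T_t is defined).
t=5: T_5 = 6727.00000; y_5 − T_5 = 5146 − 6727.00000 = -1581.00000
t=9: T_9 = 5623.00000; y_9 − T_9 = 4042 − 5623.00000 = -1581.00000
t=13: T_13 = 4518.62500; y_13 − T_13 = 2938 − 4518.62500 = -1580.62500
Mean deviation: (-1581.00000 + -1581.00000 + -1580.62500) / 3 = -1580.875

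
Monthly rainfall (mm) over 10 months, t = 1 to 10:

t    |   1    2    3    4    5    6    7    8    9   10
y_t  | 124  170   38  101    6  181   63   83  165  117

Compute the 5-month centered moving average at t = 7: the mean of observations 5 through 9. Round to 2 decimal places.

99.60

Sum of periods 5–9: 6 + 181 + 63 + 83 + 165 = 498
Divide by 5: 498 / 5 = 99.60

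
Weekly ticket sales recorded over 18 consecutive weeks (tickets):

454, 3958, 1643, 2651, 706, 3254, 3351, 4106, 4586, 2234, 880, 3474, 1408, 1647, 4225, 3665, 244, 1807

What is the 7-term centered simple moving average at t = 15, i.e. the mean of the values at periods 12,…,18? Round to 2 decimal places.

2352.86

Sum of periods 12–18: 3474 + 1408 + 1647 + 4225 + 3665 + 244 + 1807 = 16470
Divide by 7: 16470 / 7 = 2352.86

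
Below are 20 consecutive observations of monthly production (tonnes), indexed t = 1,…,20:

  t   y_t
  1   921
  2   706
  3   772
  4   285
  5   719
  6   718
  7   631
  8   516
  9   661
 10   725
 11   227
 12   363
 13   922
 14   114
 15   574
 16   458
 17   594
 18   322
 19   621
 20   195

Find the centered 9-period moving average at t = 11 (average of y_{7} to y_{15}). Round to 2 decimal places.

Sum of periods 7–15: 631 + 516 + 661 + 725 + 227 + 363 + 922 + 114 + 574 = 4733
Divide by 9: 4733 / 9 = 525.89

525.89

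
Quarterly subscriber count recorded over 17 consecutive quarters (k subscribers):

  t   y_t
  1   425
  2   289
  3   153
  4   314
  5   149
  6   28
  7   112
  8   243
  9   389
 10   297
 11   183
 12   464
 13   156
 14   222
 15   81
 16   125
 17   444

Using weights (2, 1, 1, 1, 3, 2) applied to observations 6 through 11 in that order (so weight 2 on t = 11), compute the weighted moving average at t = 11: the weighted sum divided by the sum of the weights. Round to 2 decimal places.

205.70

Weighted sum: 2·28 + 1·112 + 1·243 + 1·389 + 3·297 + 2·183 = 56 + 112 + 243 + 389 + 891 + 366 = 2057
Weight total: 2 + 1 + 1 + 1 + 3 + 2 = 10
WMA = 2057 / 10 = 205.70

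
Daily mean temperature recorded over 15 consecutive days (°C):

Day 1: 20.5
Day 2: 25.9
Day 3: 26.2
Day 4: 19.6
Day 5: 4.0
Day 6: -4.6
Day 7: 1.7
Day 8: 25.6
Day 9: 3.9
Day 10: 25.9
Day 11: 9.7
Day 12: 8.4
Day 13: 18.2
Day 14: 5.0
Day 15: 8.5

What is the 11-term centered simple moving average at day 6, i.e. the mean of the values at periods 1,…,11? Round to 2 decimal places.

Sum of periods 1–11: 20.5 + 25.9 + 26.2 + 19.6 + 4.0 + (-4.6) + 1.7 + 25.6 + 3.9 + 25.9 + 9.7 = 158.4
Divide by 11: 158.4 / 11 = 14.40

14.40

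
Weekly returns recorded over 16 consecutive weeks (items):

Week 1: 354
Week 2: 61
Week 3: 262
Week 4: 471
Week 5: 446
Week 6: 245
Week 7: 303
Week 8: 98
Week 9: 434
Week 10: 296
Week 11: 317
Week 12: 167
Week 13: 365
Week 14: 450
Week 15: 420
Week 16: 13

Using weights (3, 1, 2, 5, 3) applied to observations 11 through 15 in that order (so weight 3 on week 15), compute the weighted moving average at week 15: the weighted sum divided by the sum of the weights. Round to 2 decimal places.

382.71

Weighted sum: 3·317 + 1·167 + 2·365 + 5·450 + 3·420 = 951 + 167 + 730 + 2250 + 1260 = 5358
Weight total: 3 + 1 + 2 + 5 + 3 = 14
WMA = 5358 / 14 = 382.71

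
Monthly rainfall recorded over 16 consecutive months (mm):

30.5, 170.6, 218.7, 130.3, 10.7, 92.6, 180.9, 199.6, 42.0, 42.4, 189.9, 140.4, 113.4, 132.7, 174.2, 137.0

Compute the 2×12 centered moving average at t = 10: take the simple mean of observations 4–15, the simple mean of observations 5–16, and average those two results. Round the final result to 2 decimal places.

Sum over 4–15: 130.3 + 10.7 + 92.6 + 180.9 + 199.6 + 42.0 + 42.4 + 189.9 + 140.4 + 113.4 + 132.7 + 174.2 = 1449.1
Sum over 5–16: 10.7 + 92.6 + 180.9 + 199.6 + 42.0 + 42.4 + 189.9 + 140.4 + 113.4 + 132.7 + 174.2 + 137.0 = 1455.8
CMA at t=10 = (1449.1 + 1455.8) / (2·12) = 2904.9 / 24 = 121.04

121.04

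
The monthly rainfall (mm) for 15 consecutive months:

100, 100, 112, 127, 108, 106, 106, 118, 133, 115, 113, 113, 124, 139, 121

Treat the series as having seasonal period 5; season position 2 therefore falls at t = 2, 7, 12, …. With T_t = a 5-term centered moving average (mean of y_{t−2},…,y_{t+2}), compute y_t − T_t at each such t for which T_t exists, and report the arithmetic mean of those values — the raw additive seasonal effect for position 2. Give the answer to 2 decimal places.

-8.00

Season position 2 occurs at t = 7, 12 (where T_t is defined).
t=7: T_7 = 114.2000; y_7 − T_7 = 106 − 114.2000 = -8.2000
t=12: T_12 = 120.8000; y_12 − T_12 = 113 − 120.8000 = -7.8000
Mean deviation: (-8.2000 + -7.8000) / 2 = -8.00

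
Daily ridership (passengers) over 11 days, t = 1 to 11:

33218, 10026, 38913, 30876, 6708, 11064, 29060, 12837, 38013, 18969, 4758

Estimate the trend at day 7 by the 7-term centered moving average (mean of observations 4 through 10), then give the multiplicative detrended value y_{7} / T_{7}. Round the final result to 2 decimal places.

1.38

Trend T_7 = (30876 + 6708 + 11064 + 29060 + 12837 + 38013 + 18969) / 7 = 147527/7 = 21075.2857
Ratio to trend: 29060 / 21075.2857 = 1.38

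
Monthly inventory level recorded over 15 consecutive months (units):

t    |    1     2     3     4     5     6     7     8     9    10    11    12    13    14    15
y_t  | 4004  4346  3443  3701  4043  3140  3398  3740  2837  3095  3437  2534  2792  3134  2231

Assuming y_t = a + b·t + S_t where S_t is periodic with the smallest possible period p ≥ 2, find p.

First differences y_{t+1} − y_t: 342, -903, 258, 342, -903, 258, 342, -903, …
The difference pattern repeats every 3 terms and not for any smaller step, so p = 3.

3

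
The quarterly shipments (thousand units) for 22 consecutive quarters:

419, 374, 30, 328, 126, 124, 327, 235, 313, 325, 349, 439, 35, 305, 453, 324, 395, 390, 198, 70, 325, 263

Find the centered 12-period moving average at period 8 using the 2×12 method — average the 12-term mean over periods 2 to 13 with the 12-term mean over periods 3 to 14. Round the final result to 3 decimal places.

247.542

Sum over 2–13: 374 + 30 + 328 + 126 + 124 + 327 + 235 + 313 + 325 + 349 + 439 + 35 = 3005
Sum over 3–14: 30 + 328 + 126 + 124 + 327 + 235 + 313 + 325 + 349 + 439 + 35 + 305 = 2936
CMA at t=8 = (3005 + 2936) / (2·12) = 5941 / 24 = 247.542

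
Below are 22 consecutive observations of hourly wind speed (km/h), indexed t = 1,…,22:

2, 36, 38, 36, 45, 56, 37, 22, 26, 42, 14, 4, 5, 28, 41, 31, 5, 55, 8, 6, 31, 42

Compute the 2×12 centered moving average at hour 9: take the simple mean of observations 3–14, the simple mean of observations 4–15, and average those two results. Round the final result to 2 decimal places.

Sum over 3–14: 38 + 36 + 45 + 56 + 37 + 22 + 26 + 42 + 14 + 4 + 5 + 28 = 353
Sum over 4–15: 36 + 45 + 56 + 37 + 22 + 26 + 42 + 14 + 4 + 5 + 28 + 41 = 356
CMA at t=9 = (353 + 356) / (2·12) = 709 / 24 = 29.54

29.54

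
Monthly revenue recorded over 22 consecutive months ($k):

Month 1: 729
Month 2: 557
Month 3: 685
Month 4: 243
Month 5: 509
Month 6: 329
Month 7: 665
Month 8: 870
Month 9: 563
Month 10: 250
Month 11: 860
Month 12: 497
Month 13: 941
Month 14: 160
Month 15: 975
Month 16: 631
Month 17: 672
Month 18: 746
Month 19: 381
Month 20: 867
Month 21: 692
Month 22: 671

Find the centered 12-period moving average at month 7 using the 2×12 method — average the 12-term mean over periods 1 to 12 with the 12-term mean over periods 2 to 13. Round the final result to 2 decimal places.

571.92

Sum over 1–12: 729 + 557 + 685 + 243 + 509 + 329 + 665 + 870 + 563 + 250 + 860 + 497 = 6757
Sum over 2–13: 557 + 685 + 243 + 509 + 329 + 665 + 870 + 563 + 250 + 860 + 497 + 941 = 6969
CMA at t=7 = (6757 + 6969) / (2·12) = 13726 / 24 = 571.92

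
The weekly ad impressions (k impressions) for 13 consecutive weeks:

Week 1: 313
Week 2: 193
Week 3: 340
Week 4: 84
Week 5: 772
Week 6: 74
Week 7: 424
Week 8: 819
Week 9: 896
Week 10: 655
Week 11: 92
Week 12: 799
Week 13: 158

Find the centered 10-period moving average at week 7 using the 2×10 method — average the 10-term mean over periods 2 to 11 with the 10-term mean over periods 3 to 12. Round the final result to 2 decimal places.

Sum over 2–11: 193 + 340 + 84 + 772 + 74 + 424 + 819 + 896 + 655 + 92 = 4349
Sum over 3–12: 340 + 84 + 772 + 74 + 424 + 819 + 896 + 655 + 92 + 799 = 4955
CMA at t=7 = (4349 + 4955) / (2·10) = 9304 / 20 = 465.20

465.20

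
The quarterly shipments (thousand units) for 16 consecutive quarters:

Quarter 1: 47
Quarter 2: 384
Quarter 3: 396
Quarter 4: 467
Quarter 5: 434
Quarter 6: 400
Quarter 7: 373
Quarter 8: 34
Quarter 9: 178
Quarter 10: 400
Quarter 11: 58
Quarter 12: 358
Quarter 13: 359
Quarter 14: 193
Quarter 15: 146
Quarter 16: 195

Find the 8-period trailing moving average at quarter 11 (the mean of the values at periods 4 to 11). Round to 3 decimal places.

Sum of periods 4–11: 467 + 434 + 400 + 373 + 34 + 178 + 400 + 58 = 2344
Divide by 8: 2344 / 8 = 293.000

293.000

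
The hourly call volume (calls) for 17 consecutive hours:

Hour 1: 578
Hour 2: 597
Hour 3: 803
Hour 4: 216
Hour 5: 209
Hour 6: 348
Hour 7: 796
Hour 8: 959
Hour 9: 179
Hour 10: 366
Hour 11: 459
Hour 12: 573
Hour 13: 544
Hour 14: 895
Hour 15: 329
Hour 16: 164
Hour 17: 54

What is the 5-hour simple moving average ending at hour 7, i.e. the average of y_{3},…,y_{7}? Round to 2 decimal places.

474.40

Sum of periods 3–7: 803 + 216 + 209 + 348 + 796 = 2372
Divide by 5: 2372 / 5 = 474.40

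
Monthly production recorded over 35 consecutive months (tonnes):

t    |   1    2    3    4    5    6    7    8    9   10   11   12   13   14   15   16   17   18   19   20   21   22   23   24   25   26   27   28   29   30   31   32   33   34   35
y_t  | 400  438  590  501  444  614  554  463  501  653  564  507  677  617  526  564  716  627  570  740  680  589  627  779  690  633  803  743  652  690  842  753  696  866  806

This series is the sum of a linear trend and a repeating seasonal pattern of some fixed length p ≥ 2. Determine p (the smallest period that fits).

First differences y_{t+1} − y_t: 38, 152, -89, -57, 170, -60, -91, 38, 152, -89, -57, 170, -60, -91, 38, 152, …
The difference pattern repeats every 7 terms and not for any smaller step, so p = 7.

7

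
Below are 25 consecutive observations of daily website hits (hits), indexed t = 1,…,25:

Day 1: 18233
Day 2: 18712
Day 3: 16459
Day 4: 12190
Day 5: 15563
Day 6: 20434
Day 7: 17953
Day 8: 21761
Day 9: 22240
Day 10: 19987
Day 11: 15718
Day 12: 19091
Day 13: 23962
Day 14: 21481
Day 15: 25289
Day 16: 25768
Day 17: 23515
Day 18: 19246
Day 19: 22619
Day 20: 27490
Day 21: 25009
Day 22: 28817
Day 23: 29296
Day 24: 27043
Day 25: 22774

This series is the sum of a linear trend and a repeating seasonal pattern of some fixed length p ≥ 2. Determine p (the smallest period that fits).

First differences y_{t+1} − y_t: 479, -2253, -4269, 3373, 4871, -2481, 3808, 479, -2253, -4269, 3373, 4871, -2481, 3808, 479, -2253, …
The difference pattern repeats every 7 terms and not for any smaller step, so p = 7.

7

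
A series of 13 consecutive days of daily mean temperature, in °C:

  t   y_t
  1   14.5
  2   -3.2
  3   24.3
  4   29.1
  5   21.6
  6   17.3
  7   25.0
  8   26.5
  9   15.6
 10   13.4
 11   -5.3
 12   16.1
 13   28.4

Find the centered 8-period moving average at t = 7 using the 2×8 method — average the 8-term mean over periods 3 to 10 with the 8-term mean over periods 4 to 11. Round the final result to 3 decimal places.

Sum over 3–10: 24.3 + 29.1 + 21.6 + 17.3 + 25.0 + 26.5 + 15.6 + 13.4 = 172.8
Sum over 4–11: 29.1 + 21.6 + 17.3 + 25.0 + 26.5 + 15.6 + 13.4 + (-5.3) = 143.2
CMA at t=7 = (172.8 + 143.2) / (2·8) = 316.0 / 16 = 19.750

19.750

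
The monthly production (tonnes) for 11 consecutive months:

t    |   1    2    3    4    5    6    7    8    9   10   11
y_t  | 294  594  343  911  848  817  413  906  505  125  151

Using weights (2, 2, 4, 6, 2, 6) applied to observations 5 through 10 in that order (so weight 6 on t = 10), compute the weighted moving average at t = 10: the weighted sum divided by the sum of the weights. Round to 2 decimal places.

553.55

Weighted sum: 2·848 + 2·817 + 4·413 + 6·906 + 2·505 + 6·125 = 1696 + 1634 + 1652 + 5436 + 1010 + 750 = 12178
Weight total: 2 + 2 + 4 + 6 + 2 + 6 = 22
WMA = 12178 / 22 = 553.55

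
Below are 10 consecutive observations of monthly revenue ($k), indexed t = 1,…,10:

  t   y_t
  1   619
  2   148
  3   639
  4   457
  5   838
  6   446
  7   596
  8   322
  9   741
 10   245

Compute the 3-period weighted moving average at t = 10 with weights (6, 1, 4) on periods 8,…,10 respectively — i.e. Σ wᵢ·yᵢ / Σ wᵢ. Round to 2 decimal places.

Weighted sum: 6·322 + 1·741 + 4·245 = 1932 + 741 + 980 = 3653
Weight total: 6 + 1 + 4 = 11
WMA = 3653 / 11 = 332.09

332.09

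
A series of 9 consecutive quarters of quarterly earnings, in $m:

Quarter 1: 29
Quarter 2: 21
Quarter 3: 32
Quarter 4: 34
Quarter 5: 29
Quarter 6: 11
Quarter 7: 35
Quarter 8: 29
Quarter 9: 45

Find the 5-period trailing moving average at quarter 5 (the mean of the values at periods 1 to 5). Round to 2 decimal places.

Sum of periods 1–5: 29 + 21 + 32 + 34 + 29 = 145
Divide by 5: 145 / 5 = 29.00

29.00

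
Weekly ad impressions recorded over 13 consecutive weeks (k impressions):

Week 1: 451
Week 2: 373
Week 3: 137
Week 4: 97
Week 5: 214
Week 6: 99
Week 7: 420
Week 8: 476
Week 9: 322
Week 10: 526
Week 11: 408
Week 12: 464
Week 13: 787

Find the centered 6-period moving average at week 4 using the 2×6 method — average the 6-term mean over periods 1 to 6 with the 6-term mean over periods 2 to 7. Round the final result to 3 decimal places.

Sum over 1–6: 451 + 373 + 137 + 97 + 214 + 99 = 1371
Sum over 2–7: 373 + 137 + 97 + 214 + 99 + 420 = 1340
CMA at t=4 = (1371 + 1340) / (2·6) = 2711 / 12 = 225.917

225.917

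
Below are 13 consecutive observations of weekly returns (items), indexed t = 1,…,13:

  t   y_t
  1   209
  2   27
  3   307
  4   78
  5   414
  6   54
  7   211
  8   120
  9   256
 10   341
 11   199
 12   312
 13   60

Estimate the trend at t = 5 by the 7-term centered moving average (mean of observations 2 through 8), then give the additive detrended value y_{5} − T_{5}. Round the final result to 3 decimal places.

Trend T_5 = (27 + 307 + 78 + 414 + 54 + 211 + 120) / 7 = 1211/7 = 173.00000
Detrended value: 414 − 173.00000 = 241.000

241.000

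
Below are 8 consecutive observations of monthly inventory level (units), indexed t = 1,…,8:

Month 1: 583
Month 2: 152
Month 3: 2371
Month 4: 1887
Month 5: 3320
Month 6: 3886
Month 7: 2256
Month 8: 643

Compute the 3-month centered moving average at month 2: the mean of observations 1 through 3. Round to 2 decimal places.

Sum of periods 1–3: 583 + 152 + 2371 = 3106
Divide by 3: 3106 / 3 = 1035.33

1035.33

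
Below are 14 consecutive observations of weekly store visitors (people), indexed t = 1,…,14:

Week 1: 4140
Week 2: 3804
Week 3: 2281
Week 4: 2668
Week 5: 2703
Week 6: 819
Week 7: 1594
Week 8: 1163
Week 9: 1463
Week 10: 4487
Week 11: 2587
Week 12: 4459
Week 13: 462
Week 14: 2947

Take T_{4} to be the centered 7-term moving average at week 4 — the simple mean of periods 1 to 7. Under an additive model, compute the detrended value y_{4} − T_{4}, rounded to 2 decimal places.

Trend T_4 = (4140 + 3804 + 2281 + 2668 + 2703 + 819 + 1594) / 7 = 18009/7 = 2572.7143
Detrended value: 2668 − 2572.7143 = 95.29

95.29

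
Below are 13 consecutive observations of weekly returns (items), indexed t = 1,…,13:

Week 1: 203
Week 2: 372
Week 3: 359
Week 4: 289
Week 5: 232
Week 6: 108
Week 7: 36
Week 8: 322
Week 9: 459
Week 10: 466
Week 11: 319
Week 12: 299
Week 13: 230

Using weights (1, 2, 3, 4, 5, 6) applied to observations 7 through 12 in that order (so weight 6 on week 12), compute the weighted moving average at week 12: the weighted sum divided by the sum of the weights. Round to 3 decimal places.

348.095

Weighted sum: 1·36 + 2·322 + 3·459 + 4·466 + 5·319 + 6·299 = 36 + 644 + 1377 + 1864 + 1595 + 1794 = 7310
Weight total: 1 + 2 + 3 + 4 + 5 + 6 = 21
WMA = 7310 / 21 = 348.095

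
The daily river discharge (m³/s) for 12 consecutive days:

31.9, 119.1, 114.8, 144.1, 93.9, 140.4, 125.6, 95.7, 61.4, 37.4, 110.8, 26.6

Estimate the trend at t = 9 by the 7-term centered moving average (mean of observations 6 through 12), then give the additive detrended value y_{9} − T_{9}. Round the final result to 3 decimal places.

Trend T_9 = (140.4 + 125.6 + 95.7 + 61.4 + 37.4 + 110.8 + 26.6) / 7 = 597.9/7 = 85.41429
Detrended value: 61.4 − 85.41429 = -24.014

-24.014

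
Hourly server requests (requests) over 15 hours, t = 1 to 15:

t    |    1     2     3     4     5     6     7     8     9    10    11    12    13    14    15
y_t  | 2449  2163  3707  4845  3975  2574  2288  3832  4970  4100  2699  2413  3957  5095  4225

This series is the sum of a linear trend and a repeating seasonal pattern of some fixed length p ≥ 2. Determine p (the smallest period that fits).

First differences y_{t+1} − y_t: -286, 1544, 1138, -870, -1401, -286, 1544, 1138, -870, -1401, -286, 1544, …
The difference pattern repeats every 5 terms and not for any smaller step, so p = 5.

5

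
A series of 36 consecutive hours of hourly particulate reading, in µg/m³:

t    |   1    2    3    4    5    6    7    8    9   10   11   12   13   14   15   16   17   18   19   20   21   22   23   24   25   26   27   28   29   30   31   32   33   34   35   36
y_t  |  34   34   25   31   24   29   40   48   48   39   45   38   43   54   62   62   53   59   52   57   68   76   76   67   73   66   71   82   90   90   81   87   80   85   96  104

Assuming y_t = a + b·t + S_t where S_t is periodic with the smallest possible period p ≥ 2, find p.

First differences y_{t+1} − y_t: 0, -9, 6, -7, 5, 11, 8, 0, -9, 6, -7, 5, 11, 8, 0, -9, …
The difference pattern repeats every 7 terms and not for any smaller step, so p = 7.

7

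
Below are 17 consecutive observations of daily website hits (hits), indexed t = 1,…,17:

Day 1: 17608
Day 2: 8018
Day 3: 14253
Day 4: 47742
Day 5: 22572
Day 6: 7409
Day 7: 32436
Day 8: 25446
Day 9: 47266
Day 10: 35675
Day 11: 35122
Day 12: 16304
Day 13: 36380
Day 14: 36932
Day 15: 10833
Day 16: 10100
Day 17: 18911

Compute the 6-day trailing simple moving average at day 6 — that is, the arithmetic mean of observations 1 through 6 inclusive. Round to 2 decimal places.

Sum of periods 1–6: 17608 + 8018 + 14253 + 47742 + 22572 + 7409 = 117602
Divide by 6: 117602 / 6 = 19600.33

19600.33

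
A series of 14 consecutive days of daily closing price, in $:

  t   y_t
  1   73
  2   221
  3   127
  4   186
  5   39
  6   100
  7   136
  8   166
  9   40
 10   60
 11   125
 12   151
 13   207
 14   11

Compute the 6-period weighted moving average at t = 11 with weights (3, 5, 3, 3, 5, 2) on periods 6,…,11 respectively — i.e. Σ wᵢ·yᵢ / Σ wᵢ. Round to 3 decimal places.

102.286

Weighted sum: 3·100 + 5·136 + 3·166 + 3·40 + 5·60 + 2·125 = 300 + 680 + 498 + 120 + 300 + 250 = 2148
Weight total: 3 + 5 + 3 + 3 + 5 + 2 = 21
WMA = 2148 / 21 = 102.286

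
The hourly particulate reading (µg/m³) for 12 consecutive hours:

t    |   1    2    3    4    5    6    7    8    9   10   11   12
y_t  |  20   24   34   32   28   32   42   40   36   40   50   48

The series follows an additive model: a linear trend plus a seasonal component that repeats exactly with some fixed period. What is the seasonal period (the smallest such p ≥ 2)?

4

First differences y_{t+1} − y_t: 4, 10, -2, -4, 4, 10, -2, -4, 4, 10, …
The difference pattern repeats every 4 terms and not for any smaller step, so p = 4.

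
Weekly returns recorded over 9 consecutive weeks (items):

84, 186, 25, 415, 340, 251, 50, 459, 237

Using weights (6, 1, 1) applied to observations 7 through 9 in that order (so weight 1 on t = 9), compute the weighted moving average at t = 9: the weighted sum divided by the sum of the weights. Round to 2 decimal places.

124.50

Weighted sum: 6·50 + 1·459 + 1·237 = 300 + 459 + 237 = 996
Weight total: 6 + 1 + 1 = 8
WMA = 996 / 8 = 124.50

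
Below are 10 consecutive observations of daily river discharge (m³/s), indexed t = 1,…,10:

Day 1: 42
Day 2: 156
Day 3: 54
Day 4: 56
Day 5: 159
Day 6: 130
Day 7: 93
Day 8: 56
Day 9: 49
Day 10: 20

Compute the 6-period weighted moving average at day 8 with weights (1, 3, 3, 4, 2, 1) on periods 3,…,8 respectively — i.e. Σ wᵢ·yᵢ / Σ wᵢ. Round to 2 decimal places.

Weighted sum: 1·54 + 3·56 + 3·159 + 4·130 + 2·93 + 1·56 = 54 + 168 + 477 + 520 + 186 + 56 = 1461
Weight total: 1 + 3 + 3 + 4 + 2 + 1 = 14
WMA = 1461 / 14 = 104.36

104.36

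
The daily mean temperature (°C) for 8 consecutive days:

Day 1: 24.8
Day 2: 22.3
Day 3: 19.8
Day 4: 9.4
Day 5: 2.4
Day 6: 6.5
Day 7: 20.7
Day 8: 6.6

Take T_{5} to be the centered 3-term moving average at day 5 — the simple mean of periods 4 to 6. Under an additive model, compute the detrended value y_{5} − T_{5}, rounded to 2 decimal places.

Trend T_5 = (9.4 + 2.4 + 6.5) / 3 = 18.3/3 = 6.1000
Detrended value: 2.4 − 6.1000 = -3.70

-3.70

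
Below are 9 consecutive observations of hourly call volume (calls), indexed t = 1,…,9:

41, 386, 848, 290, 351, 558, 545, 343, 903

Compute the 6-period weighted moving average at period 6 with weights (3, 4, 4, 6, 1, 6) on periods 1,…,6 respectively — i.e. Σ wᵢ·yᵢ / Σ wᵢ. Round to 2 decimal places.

Weighted sum: 3·41 + 4·386 + 4·848 + 6·290 + 1·351 + 6·558 = 123 + 1544 + 3392 + 1740 + 351 + 3348 = 10498
Weight total: 3 + 4 + 4 + 6 + 1 + 6 = 24
WMA = 10498 / 24 = 437.42

437.42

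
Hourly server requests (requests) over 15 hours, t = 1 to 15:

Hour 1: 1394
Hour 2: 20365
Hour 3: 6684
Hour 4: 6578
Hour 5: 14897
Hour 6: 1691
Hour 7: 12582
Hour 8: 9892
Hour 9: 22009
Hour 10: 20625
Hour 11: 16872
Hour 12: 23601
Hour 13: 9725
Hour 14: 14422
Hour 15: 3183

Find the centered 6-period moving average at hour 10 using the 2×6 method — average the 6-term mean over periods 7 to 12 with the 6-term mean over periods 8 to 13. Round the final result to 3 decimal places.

17358.750

Sum over 7–12: 12582 + 9892 + 22009 + 20625 + 16872 + 23601 = 105581
Sum over 8–13: 9892 + 22009 + 20625 + 16872 + 23601 + 9725 = 102724
CMA at t=10 = (105581 + 102724) / (2·6) = 208305 / 12 = 17358.750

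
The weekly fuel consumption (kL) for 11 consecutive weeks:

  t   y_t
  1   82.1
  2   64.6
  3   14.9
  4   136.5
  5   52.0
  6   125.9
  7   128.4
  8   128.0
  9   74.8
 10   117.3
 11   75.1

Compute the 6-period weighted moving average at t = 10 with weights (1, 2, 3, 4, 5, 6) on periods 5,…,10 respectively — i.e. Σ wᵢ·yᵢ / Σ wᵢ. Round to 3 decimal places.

Weighted sum: 1·52.0 + 2·125.9 + 3·128.4 + 4·128.0 + 5·74.8 + 6·117.3 = 52.0 + 251.8 + 385.2 + 512.0 + 374.0 + 703.8 = 2278.8
Weight total: 1 + 2 + 3 + 4 + 5 + 6 = 21
WMA = 2278.8 / 21 = 108.514

108.514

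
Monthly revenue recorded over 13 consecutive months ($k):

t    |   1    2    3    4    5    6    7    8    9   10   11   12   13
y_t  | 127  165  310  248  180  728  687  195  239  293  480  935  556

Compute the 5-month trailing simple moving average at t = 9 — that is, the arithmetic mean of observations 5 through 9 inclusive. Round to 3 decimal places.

Sum of periods 5–9: 180 + 728 + 687 + 195 + 239 = 2029
Divide by 5: 2029 / 5 = 405.800

405.800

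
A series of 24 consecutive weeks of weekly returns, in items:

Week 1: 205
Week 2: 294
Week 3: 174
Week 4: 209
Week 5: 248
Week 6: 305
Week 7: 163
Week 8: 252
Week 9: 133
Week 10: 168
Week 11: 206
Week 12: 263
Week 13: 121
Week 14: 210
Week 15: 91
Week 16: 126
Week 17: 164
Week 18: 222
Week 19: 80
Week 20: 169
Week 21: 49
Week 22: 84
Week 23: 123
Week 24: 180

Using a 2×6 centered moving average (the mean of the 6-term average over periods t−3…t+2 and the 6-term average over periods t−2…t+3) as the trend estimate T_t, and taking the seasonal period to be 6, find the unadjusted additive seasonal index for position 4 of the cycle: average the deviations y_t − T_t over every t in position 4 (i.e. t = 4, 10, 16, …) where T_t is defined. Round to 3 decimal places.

-26.306

Season position 4 occurs at t = 4, 10, 16 (where T_t is defined).
t=4: T_4 = 235.66667; y_4 − T_4 = 209 − 235.66667 = -26.66667
t=10: T_10 = 194.00000; y_10 − T_10 = 168 − 194.00000 = -26.00000
t=16: T_16 = 152.25000; y_16 − T_16 = 126 − 152.25000 = -26.25000
Mean deviation: (-26.66667 + -26.00000 + -26.25000) / 3 = -26.306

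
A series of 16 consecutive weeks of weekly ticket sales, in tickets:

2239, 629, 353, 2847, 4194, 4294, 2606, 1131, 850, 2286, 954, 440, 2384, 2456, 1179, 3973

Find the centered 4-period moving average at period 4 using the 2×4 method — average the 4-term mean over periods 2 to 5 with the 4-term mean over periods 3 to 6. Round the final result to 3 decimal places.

Sum over 2–5: 629 + 353 + 2847 + 4194 = 8023
Sum over 3–6: 353 + 2847 + 4194 + 4294 = 11688
CMA at t=4 = (8023 + 11688) / (2·4) = 19711 / 8 = 2463.875

2463.875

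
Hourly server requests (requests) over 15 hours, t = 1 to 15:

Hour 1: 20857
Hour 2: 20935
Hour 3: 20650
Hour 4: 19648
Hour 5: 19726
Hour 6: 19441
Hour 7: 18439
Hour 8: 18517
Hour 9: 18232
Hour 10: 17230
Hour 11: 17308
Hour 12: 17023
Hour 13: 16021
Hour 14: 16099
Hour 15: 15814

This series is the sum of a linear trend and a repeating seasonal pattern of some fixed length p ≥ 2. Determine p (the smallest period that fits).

3

First differences y_{t+1} − y_t: 78, -285, -1002, 78, -285, -1002, 78, -285, …
The difference pattern repeats every 3 terms and not for any smaller step, so p = 3.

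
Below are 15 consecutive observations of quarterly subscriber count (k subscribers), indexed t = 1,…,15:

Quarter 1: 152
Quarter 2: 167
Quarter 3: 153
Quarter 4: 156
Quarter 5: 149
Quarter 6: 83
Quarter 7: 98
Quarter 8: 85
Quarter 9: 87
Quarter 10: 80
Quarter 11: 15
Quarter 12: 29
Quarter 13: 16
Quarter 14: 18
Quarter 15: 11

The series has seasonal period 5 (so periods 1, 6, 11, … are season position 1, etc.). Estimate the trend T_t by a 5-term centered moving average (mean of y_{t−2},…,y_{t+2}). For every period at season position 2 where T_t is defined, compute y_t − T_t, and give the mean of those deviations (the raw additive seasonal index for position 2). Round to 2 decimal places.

Season position 2 occurs at t = 7, 12 (where T_t is defined).
t=7: T_7 = 100.4000; y_7 − T_7 = 98 − 100.4000 = -2.4000
t=12: T_12 = 31.6000; y_12 − T_12 = 29 − 31.6000 = -2.6000
Mean deviation: (-2.4000 + -2.6000) / 2 = -2.50

-2.50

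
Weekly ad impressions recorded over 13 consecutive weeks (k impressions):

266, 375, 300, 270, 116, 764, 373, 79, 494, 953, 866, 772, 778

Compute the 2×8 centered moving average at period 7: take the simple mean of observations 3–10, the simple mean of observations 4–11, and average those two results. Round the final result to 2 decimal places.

Sum over 3–10: 300 + 270 + 116 + 764 + 373 + 79 + 494 + 953 = 3349
Sum over 4–11: 270 + 116 + 764 + 373 + 79 + 494 + 953 + 866 = 3915
CMA at t=7 = (3349 + 3915) / (2·8) = 7264 / 16 = 454.00

454.00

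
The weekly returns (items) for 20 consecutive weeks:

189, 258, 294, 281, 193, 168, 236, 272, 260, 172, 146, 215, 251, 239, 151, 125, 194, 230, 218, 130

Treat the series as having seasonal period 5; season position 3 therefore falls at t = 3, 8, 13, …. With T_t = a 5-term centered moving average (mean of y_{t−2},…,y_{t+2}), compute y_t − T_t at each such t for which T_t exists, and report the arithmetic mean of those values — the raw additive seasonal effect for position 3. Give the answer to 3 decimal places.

Season position 3 occurs at t = 3, 8, 13, 18 (where T_t is defined).
t=3: T_3 = 243.00000; y_3 − T_3 = 294 − 243.00000 = 51.00000
t=8: T_8 = 221.60000; y_8 − T_8 = 272 − 221.60000 = 50.40000
t=13: T_13 = 200.40000; y_13 − T_13 = 251 − 200.40000 = 50.60000
t=18: T_18 = 179.40000; y_18 − T_18 = 230 − 179.40000 = 50.60000
Mean deviation: (51.00000 + 50.40000 + 50.60000 + 50.60000) / 4 = 50.650

50.650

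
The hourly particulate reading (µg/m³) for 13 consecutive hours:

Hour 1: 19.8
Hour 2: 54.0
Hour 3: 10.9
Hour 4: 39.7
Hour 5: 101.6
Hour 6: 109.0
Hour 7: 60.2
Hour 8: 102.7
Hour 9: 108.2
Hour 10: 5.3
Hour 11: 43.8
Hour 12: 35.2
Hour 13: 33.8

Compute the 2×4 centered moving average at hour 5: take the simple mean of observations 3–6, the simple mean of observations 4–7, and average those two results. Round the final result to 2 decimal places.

71.46

Sum over 3–6: 10.9 + 39.7 + 101.6 + 109.0 = 261.2
Sum over 4–7: 39.7 + 101.6 + 109.0 + 60.2 = 310.5
CMA at t=5 = (261.2 + 310.5) / (2·4) = 571.7 / 8 = 71.46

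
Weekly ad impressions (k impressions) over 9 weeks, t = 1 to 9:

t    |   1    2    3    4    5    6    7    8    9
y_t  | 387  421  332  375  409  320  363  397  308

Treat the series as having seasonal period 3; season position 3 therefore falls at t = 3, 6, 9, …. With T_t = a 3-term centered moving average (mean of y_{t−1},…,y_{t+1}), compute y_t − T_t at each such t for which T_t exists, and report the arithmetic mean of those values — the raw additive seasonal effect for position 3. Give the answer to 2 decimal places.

-44.00

Season position 3 occurs at t = 3, 6 (where T_t is defined).
t=3: T_3 = 376.0000; y_3 − T_3 = 332 − 376.0000 = -44.0000
t=6: T_6 = 364.0000; y_6 − T_6 = 320 − 364.0000 = -44.0000
Mean deviation: (-44.0000 + -44.0000) / 2 = -44.00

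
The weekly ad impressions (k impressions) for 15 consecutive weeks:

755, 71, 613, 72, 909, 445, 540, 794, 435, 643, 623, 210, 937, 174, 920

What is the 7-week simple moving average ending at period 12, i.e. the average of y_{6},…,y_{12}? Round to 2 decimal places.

527.14

Sum of periods 6–12: 445 + 540 + 794 + 435 + 643 + 623 + 210 = 3690
Divide by 7: 3690 / 7 = 527.14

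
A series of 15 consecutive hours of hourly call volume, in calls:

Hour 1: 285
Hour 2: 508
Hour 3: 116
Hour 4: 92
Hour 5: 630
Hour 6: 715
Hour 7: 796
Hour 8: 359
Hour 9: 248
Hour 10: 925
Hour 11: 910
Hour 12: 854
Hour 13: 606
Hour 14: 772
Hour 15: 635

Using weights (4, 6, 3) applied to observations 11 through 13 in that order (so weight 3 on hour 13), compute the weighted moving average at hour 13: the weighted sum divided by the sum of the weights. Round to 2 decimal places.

Weighted sum: 4·910 + 6·854 + 3·606 = 3640 + 5124 + 1818 = 10582
Weight total: 4 + 6 + 3 = 13
WMA = 10582 / 13 = 814.00

814.00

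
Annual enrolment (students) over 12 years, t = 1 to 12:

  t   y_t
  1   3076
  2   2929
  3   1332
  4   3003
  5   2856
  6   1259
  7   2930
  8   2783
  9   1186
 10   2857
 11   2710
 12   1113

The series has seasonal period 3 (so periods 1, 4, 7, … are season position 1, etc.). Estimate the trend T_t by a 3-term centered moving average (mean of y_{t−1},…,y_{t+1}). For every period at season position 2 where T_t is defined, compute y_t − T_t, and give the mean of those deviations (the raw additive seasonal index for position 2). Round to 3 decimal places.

483.333

Season position 2 occurs at t = 2, 5, 8, 11 (where T_t is defined).
t=2: T_2 = 2445.66667; y_2 − T_2 = 2929 − 2445.66667 = 483.33333
t=5: T_5 = 2372.66667; y_5 − T_5 = 2856 − 2372.66667 = 483.33333
t=8: T_8 = 2299.66667; y_8 − T_8 = 2783 − 2299.66667 = 483.33333
t=11: T_11 = 2226.66667; y_11 − T_11 = 2710 − 2226.66667 = 483.33333
Mean deviation: (483.33333 + 483.33333 + 483.33333 + 483.33333) / 4 = 483.333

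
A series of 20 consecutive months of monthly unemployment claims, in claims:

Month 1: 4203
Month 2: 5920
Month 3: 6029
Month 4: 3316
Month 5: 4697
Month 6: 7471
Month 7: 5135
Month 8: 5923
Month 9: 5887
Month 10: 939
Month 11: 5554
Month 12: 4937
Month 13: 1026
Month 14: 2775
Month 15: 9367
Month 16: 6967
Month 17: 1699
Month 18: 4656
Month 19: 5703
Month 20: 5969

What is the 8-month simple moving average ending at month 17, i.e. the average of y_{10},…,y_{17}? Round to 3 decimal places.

4158.000

Sum of periods 10–17: 939 + 5554 + 4937 + 1026 + 2775 + 9367 + 6967 + 1699 = 33264
Divide by 8: 33264 / 8 = 4158.000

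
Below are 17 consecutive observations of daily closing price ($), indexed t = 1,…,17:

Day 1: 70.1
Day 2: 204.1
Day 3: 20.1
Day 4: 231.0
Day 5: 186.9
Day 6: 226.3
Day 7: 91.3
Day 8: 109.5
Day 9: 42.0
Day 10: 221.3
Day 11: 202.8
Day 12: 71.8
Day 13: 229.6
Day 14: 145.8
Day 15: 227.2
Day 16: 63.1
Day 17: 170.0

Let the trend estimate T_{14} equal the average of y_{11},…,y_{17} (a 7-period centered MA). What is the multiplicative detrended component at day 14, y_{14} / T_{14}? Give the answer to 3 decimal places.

0.919

Trend T_14 = (202.8 + 71.8 + 229.6 + 145.8 + 227.2 + 63.1 + 170.0) / 7 = 1110.3/7 = 158.61429
Ratio to trend: 145.8 / 158.61429 = 0.919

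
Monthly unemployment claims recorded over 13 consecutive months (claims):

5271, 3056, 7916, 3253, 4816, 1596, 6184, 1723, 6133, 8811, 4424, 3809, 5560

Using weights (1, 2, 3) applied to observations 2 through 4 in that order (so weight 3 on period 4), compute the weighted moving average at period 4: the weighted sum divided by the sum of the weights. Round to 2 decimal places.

Weighted sum: 1·3056 + 2·7916 + 3·3253 = 3056 + 15832 + 9759 = 28647
Weight total: 1 + 2 + 3 = 6
WMA = 28647 / 6 = 4774.50

4774.50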